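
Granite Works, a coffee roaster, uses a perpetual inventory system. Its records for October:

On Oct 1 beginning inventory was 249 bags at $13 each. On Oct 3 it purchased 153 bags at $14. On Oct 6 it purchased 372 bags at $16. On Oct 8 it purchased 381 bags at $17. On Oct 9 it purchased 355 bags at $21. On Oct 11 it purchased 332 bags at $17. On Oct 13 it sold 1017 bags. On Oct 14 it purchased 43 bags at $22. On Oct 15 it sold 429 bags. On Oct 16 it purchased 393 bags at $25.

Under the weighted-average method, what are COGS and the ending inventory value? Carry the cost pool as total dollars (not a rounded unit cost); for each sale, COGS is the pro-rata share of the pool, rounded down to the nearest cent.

COGS = $24,373.45; ending inventory = $17,304.55

After Oct 1: 249 on hand, pool $3,237.00 (≈ $13.0000 each)
After Oct 3: 402 on hand, pool $5,379.00 (≈ $13.3806 each)
After Oct 6: 774 on hand, pool $11,331.00 (≈ $14.6395 each)
After Oct 8: 1155 on hand, pool $17,808.00 (≈ $15.4182 each)
After Oct 9: 1510 on hand, pool $25,263.00 (≈ $16.7305 each)
After Oct 11: 1842 on hand, pool $30,907.00 (≈ $16.7790 each)
Oct 13, sell 1017: 1017/1842 × $30,907.00 → $17,064.28
After Oct 14: 868 on hand, pool $14,788.72 (≈ $17.0377 each)
Oct 15, sell 429: 429/868 × $14,788.72 → $7,309.17
After Oct 16: 832 on hand, pool $17,304.55 (≈ $20.7987 each)
Total COGS = $17,064.28 + $7,309.17 = $24,373.45
Ending inventory (cost pool remaining) = $17,304.55
Check: goods available $41,678.00 = COGS $24,373.45 + ending $17,304.55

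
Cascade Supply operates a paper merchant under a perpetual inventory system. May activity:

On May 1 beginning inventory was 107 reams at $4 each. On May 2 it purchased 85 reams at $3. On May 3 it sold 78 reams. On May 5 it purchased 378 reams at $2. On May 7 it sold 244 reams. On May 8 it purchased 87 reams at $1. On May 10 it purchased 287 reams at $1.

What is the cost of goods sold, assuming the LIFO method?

COGS = $722

May 3, 78 sold [LIFO — newest first]: 78 @ $3 = $234
May 7, 244 sold [LIFO — newest first]: 244 @ $2 = $488
Total COGS = $234 + $488 = $722
Ending inventory: 107 @ $4 + 7 @ $3 + 134 @ $2 + 87 @ $1 + 287 @ $1 = $1,091
Check: goods available $1,813 = COGS $722 + ending $1,091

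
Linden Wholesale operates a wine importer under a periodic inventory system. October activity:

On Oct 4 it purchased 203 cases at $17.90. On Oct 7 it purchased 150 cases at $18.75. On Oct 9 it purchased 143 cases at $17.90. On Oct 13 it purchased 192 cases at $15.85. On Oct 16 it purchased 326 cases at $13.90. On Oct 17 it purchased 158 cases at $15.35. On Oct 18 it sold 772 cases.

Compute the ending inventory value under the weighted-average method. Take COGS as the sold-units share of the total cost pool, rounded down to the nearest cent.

Oct 18, sell 772: 772/1172 × $19,005.80 → $12,519.17
Ending inventory (cost pool remaining) = $6,486.63

Ending inventory = $6,486.63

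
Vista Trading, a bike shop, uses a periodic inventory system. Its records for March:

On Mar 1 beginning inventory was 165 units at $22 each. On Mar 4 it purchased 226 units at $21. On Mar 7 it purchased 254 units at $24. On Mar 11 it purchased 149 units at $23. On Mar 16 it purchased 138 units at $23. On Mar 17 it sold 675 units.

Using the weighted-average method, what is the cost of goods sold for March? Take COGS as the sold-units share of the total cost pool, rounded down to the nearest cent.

COGS = $15,262.09

Mar 17, sell 675: 675/932 × $21,073.00 → $15,262.09
Ending inventory (cost pool remaining) = $5,810.91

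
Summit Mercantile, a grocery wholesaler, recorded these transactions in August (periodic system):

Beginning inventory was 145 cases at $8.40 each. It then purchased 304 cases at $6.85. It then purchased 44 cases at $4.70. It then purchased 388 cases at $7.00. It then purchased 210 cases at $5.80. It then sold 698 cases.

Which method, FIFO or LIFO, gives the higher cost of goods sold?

FIFO

FIFO COGS: 145 @ $8.40 + 304 @ $6.85 + 44 @ $4.70 + 205 @ $7.00 = $4,942.20
LIFO COGS: 210 @ $5.80 + 388 @ $7.00 + 44 @ $4.70 + 56 @ $6.85 = $4,524.40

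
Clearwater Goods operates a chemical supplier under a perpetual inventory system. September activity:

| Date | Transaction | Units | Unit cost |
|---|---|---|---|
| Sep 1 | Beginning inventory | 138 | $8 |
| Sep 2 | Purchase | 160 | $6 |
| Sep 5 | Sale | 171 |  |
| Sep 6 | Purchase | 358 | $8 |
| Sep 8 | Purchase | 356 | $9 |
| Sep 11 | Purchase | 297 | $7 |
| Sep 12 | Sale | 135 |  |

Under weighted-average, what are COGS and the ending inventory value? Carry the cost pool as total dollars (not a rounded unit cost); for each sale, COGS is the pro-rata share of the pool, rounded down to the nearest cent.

COGS = $2,255.19; ending inventory = $7,955.81

After Sep 1: 138 on hand, pool $1,104.00 (≈ $8.0000 each)
After Sep 2: 298 on hand, pool $2,064.00 (≈ $6.9262 each)
Sep 5, sell 171: 171/298 × $2,064.00 → $1,184.37
After Sep 6: 485 on hand, pool $3,743.63 (≈ $7.7188 each)
After Sep 8: 841 on hand, pool $6,947.63 (≈ $8.2612 each)
After Sep 11: 1138 on hand, pool $9,026.63 (≈ $7.9320 each)
Sep 12, sell 135: 135/1138 × $9,026.63 → $1,070.82
Total COGS = $1,184.37 + $1,070.82 = $2,255.19
Ending inventory (cost pool remaining) = $7,955.81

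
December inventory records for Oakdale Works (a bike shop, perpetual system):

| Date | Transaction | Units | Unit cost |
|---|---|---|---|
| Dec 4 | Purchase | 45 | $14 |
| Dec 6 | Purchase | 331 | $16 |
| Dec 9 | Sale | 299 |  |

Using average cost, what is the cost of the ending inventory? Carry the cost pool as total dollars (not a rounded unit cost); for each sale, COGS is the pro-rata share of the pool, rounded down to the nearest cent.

Ending inventory = $1,213.57

After Dec 4: 45 on hand, pool $630.00 (≈ $14.0000 each)
After Dec 6: 376 on hand, pool $5,926.00 (≈ $15.7606 each)
Dec 9, sell 299: 299/376 × $5,926.00 → $4,712.43
Ending inventory (cost pool remaining) = $1,213.57
Check: goods available $5,926.00 = COGS $4,712.43 + ending $1,213.57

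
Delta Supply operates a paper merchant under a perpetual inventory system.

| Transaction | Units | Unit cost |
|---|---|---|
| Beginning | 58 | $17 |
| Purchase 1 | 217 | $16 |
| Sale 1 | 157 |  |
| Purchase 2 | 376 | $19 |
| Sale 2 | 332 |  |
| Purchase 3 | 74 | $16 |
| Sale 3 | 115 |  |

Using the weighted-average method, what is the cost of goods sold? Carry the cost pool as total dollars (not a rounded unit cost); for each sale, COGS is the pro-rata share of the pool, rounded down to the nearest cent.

After Beginning: 58 on hand, pool $986.00 (≈ $17.0000 each)
After Purchase 1: 275 on hand, pool $4,458.00 (≈ $16.2109 each)
Sale 1, sell 157: 157/275 × $4,458.00 → $2,545.11
After Purchase 2: 494 on hand, pool $9,056.89 (≈ $18.3338 each)
Sale 2, sell 332: 332/494 × $9,056.89 → $6,086.81
After Purchase 3: 236 on hand, pool $4,154.08 (≈ $17.6020 each)
Sale 3, sell 115: 115/236 × $4,154.08 → $2,024.23
Total COGS = $2,545.11 + $6,086.81 + $2,024.23 = $10,656.15
Ending inventory (cost pool remaining) = $2,129.85

COGS = $10,656.15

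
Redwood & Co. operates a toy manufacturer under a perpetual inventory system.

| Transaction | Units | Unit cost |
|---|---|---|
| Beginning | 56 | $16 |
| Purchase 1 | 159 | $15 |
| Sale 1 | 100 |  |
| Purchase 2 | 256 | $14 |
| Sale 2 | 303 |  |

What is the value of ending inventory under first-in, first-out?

Ending inventory = $952

Sale 1 (100) [FIFO — oldest first]: 56 @ $16 + 44 @ $15 = $1,556
Sale 2 (303) [FIFO — oldest first]: 115 @ $15 + 188 @ $14 = $4,357
Total COGS = $1,556 + $4,357 = $5,913
Ending inventory: 68 @ $14 = $952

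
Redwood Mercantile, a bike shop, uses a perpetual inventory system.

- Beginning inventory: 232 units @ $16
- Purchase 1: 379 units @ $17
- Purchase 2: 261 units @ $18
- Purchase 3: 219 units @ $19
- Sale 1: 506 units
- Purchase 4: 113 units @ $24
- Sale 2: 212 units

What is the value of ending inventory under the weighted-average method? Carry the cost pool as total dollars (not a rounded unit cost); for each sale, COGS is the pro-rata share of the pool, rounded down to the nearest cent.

After Beginning: 232 on hand, pool $3,712.00 (≈ $16.0000 each)
After Purchase 1: 611 on hand, pool $10,155.00 (≈ $16.6203 each)
After Purchase 2: 872 on hand, pool $14,853.00 (≈ $17.0333 each)
After Purchase 3: 1091 on hand, pool $19,014.00 (≈ $17.4280 each)
Sale 1, sell 506: 506/1091 × $19,014.00 → $8,818.59
After Purchase 4: 698 on hand, pool $12,907.41 (≈ $18.4920 each)
Sale 2, sell 212: 212/698 × $12,907.41 → $3,920.30
Total COGS = $8,818.59 + $3,920.30 = $12,738.89
Ending inventory (cost pool remaining) = $8,987.11

Ending inventory = $8,987.11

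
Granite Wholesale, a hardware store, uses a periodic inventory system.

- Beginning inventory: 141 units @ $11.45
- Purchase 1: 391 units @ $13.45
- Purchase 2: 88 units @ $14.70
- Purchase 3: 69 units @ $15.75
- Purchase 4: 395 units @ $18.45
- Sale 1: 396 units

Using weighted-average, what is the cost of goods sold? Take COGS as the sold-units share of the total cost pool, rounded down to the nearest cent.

COGS = $6,042.83

Sale 1, sell 396: 396/1084 × $16,541.50 → $6,042.83
Ending inventory (cost pool remaining) = $10,498.67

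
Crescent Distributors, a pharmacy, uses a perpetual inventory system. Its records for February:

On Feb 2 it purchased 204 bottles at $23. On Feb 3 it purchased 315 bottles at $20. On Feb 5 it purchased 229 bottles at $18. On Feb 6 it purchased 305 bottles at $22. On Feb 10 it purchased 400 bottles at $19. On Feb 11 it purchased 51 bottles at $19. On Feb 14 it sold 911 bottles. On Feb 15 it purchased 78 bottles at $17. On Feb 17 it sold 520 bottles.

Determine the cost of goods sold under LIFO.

Feb 14, 911 sold [LIFO — newest first]: 51 @ $19 + 400 @ $19 + 305 @ $22 + 155 @ $18 = $18,069
Feb 17, 520 sold [LIFO — newest first]: 78 @ $17 + 74 @ $18 + 315 @ $20 + 53 @ $23 = $10,177
Total COGS = $18,069 + $10,177 = $28,246
Ending inventory: 151 @ $23 = $3,473

COGS = $28,246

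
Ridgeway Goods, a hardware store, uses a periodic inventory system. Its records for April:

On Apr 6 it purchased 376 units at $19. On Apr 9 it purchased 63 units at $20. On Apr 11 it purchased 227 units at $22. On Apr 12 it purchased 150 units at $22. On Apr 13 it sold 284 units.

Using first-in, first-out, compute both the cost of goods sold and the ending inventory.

Apr 13, 284 sold [FIFO — oldest first]: 284 @ $19 = $5,396
Ending inventory: 92 @ $19 + 63 @ $20 + 227 @ $22 + 150 @ $22 = $11,302

COGS = $5,396; ending inventory = $11,302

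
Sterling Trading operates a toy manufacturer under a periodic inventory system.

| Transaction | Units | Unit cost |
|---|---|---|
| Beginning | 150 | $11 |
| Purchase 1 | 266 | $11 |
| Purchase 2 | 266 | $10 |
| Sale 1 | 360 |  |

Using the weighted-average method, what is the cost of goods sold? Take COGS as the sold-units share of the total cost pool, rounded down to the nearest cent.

COGS = $3,819.58

Sale 1, sell 360: 360/682 × $7,236.00 → $3,819.58
Ending inventory (cost pool remaining) = $3,416.42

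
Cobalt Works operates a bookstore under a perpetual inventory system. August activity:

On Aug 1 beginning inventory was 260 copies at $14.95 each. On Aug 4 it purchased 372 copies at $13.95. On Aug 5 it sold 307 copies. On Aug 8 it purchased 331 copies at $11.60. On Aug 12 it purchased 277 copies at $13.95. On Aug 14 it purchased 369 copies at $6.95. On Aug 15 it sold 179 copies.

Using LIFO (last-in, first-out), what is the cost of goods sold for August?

COGS = $5,526.70

Aug 5, 307 sold [LIFO — newest first]: 307 @ $13.95 = $4,282.65
Aug 15, 179 sold [LIFO — newest first]: 179 @ $6.95 = $1,244.05
Total COGS = $4,282.65 + $1,244.05 = $5,526.70
Ending inventory: 260 @ $14.95 + 65 @ $13.95 + 331 @ $11.60 + 277 @ $13.95 + 190 @ $6.95 = $13,818.00
Check: goods available $19,344.70 = COGS $5,526.70 + ending $13,818.00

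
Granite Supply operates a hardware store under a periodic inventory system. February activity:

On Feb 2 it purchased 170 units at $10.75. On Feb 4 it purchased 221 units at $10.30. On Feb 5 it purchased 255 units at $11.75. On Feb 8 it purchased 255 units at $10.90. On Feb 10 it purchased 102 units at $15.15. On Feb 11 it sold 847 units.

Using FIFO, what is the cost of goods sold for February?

COGS = $9,290.95

Feb 11, 847 sold [FIFO — oldest first]: 170 @ $10.75 + 221 @ $10.30 + 255 @ $11.75 + 201 @ $10.90 = $9,290.95
Ending inventory: 54 @ $10.90 + 102 @ $15.15 = $2,133.90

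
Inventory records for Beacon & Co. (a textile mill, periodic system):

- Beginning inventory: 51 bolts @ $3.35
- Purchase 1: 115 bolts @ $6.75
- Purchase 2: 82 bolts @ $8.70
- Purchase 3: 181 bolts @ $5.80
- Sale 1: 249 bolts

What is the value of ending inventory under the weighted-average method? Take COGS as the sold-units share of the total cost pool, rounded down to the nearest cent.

Sale 1, sell 249: 249/429 × $2,710.30 → $1,573.11
Ending inventory (cost pool remaining) = $1,137.19
Check: goods available $2,710.30 = COGS $1,573.11 + ending $1,137.19

Ending inventory = $1,137.19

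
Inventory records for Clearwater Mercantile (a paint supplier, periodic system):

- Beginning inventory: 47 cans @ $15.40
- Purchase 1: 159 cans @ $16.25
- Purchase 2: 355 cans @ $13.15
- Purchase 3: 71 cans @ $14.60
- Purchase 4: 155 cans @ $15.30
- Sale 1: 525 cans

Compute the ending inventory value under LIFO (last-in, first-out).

Ending inventory = $4,043.95

Sale 1 (525) [LIFO — newest first]: 155 @ $15.30 + 71 @ $14.60 + 299 @ $13.15 = $7,339.95
Ending inventory: 47 @ $15.40 + 159 @ $16.25 + 56 @ $13.15 = $4,043.95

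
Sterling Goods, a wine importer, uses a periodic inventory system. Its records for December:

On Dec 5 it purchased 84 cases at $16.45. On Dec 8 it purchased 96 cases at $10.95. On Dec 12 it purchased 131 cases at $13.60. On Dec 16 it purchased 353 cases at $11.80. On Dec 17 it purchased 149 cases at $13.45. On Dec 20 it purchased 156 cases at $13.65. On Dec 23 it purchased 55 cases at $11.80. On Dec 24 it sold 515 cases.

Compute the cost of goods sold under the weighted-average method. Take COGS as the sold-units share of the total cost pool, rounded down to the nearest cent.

Dec 24, sell 515: 515/1024 × $13,162.45 → $6,619.78
Ending inventory (cost pool remaining) = $6,542.67

COGS = $6,619.78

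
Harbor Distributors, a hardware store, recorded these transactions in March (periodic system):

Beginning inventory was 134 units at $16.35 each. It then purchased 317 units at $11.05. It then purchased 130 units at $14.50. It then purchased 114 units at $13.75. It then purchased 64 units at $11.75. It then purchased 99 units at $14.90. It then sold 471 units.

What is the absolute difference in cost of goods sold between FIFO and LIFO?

$403.05

FIFO COGS: 134 @ $16.35 + 317 @ $11.05 + 20 @ $14.50 = $5,983.75
LIFO COGS: 99 @ $14.90 + 64 @ $11.75 + 114 @ $13.75 + 130 @ $14.50 + 64 @ $11.05 = $6,386.80
Difference = |$5,983.75 − $6,386.80| = $403.05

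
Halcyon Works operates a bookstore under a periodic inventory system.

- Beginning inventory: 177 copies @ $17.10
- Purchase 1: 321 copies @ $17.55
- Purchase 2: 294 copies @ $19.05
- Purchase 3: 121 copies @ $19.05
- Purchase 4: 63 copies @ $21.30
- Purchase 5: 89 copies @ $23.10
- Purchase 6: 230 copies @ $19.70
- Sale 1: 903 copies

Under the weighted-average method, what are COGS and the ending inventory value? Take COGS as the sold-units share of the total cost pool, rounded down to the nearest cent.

COGS = $17,080.15; ending inventory = $7,414.65

Sale 1, sell 903: 903/1295 × $24,494.80 → $17,080.15
Ending inventory (cost pool remaining) = $7,414.65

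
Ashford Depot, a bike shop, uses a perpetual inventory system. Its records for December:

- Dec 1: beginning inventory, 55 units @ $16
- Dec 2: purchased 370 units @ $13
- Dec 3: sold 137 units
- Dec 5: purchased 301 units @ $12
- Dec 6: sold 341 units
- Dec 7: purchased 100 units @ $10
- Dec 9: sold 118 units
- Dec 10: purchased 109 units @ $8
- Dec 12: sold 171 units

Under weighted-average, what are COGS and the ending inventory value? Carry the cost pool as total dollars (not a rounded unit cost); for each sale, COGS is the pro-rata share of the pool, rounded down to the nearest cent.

After Dec 1: 55 on hand, pool $880.00 (≈ $16.0000 each)
After Dec 2: 425 on hand, pool $5,690.00 (≈ $13.3882 each)
Dec 3, sell 137: 137/425 × $5,690.00 → $1,834.18
After Dec 5: 589 on hand, pool $7,467.82 (≈ $12.6788 each)
Dec 6, sell 341: 341/589 × $7,467.82 → $4,323.47
After Dec 7: 348 on hand, pool $4,144.35 (≈ $11.9091 each)
Dec 9, sell 118: 118/348 × $4,144.35 → $1,405.26
After Dec 10: 339 on hand, pool $3,611.09 (≈ $10.6522 each)
Dec 12, sell 171: 171/339 × $3,611.09 → $1,821.52
Total COGS = $1,834.18 + $4,323.47 + $1,405.26 + $1,821.52 = $9,384.43
Ending inventory (cost pool remaining) = $1,789.57

COGS = $9,384.43; ending inventory = $1,789.57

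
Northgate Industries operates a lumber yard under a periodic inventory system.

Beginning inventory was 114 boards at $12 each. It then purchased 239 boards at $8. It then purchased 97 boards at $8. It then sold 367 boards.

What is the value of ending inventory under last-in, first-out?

Sale 1 (367) [LIFO — newest first]: 97 @ $8 + 239 @ $8 + 31 @ $12 = $3,060
Ending inventory: 83 @ $12 = $996

Ending inventory = $996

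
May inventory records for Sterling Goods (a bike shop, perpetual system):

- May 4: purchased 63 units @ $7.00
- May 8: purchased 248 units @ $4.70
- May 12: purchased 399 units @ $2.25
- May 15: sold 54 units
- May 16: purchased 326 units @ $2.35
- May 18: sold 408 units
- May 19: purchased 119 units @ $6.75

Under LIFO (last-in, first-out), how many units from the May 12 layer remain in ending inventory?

May 15, 54 sold [LIFO — newest first]: 54 @ $2.25 = $121.50
May 18, 408 sold [LIFO — newest first]: 326 @ $2.35 + 82 @ $2.25 = $950.60
Total COGS = $121.50 + $950.60 = $1,072.10
Ending inventory: 63 @ $7.00 + 248 @ $4.70 + 263 @ $2.25 + 119 @ $6.75 = $3,001.60

263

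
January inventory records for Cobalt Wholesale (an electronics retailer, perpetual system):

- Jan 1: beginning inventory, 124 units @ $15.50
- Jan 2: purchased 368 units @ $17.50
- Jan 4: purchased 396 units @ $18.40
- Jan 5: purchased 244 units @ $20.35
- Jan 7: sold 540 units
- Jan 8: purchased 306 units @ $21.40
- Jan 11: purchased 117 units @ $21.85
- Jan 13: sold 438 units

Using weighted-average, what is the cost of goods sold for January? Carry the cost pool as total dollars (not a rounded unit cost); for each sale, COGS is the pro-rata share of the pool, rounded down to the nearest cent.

COGS = $18,414.44

After Jan 1: 124 on hand, pool $1,922.00 (≈ $15.5000 each)
After Jan 2: 492 on hand, pool $8,362.00 (≈ $16.9959 each)
After Jan 4: 888 on hand, pool $15,648.40 (≈ $17.6221 each)
After Jan 5: 1132 on hand, pool $20,613.80 (≈ $18.2101 each)
Jan 7, sell 540: 540/1132 × $20,613.80 → $9,833.43
After Jan 8: 898 on hand, pool $17,328.77 (≈ $19.2971 each)
After Jan 11: 1015 on hand, pool $19,885.22 (≈ $19.5913 each)
Jan 13, sell 438: 438/1015 × $19,885.22 → $8,581.01
Total COGS = $9,833.43 + $8,581.01 = $18,414.44
Ending inventory (cost pool remaining) = $11,304.21
Check: goods available $29,718.65 = COGS $18,414.44 + ending $11,304.21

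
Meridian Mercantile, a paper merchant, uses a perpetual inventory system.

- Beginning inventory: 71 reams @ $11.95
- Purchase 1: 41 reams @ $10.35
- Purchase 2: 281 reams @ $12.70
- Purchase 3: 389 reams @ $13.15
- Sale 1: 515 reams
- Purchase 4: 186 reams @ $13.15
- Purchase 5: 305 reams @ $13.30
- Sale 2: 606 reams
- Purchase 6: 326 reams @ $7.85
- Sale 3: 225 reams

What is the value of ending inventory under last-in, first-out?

Ending inventory = $2,573.65

Sale 1 (515) [LIFO — newest first]: 389 @ $13.15 + 126 @ $12.70 = $6,715.55
Sale 2 (606) [LIFO — newest first]: 305 @ $13.30 + 186 @ $13.15 + 115 @ $12.70 = $7,962.90
Sale 3 (225) [LIFO — newest first]: 225 @ $7.85 = $1,766.25
Total COGS = $6,715.55 + $7,962.90 + $1,766.25 = $16,444.70
Ending inventory: 71 @ $11.95 + 41 @ $10.35 + 40 @ $12.70 + 101 @ $7.85 = $2,573.65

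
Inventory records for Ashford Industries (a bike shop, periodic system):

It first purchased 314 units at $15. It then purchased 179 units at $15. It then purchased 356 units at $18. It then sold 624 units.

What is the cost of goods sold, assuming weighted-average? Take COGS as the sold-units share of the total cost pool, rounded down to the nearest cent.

Sale 1, sell 624: 624/849 × $13,803.00 → $10,144.96
Ending inventory (cost pool remaining) = $3,658.04

COGS = $10,144.96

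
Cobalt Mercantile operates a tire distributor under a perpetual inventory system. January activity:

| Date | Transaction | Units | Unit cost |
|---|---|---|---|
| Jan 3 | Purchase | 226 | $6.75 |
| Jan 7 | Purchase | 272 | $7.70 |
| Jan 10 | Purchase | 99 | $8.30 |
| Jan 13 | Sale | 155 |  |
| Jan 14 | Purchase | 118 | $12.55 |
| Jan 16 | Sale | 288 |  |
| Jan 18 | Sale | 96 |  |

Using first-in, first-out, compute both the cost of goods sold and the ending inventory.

COGS = $3,960.20; ending inventory = $1,962.30

Jan 13, 155 sold [FIFO — oldest first]: 155 @ $6.75 = $1,046.25
Jan 16, 288 sold [FIFO — oldest first]: 71 @ $6.75 + 217 @ $7.70 = $2,150.15
Jan 18, 96 sold [FIFO — oldest first]: 55 @ $7.70 + 41 @ $8.30 = $763.80
Total COGS = $1,046.25 + $2,150.15 + $763.80 = $3,960.20
Ending inventory: 58 @ $8.30 + 118 @ $12.55 = $1,962.30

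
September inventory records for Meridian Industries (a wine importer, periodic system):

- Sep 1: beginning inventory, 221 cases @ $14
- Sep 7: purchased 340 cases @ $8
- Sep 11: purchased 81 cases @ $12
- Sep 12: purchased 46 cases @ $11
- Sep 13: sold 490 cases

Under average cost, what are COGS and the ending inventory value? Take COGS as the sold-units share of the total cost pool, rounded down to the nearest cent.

Sep 13, sell 490: 490/688 × $7,292.00 → $5,193.43
Ending inventory (cost pool remaining) = $2,098.57

COGS = $5,193.43; ending inventory = $2,098.57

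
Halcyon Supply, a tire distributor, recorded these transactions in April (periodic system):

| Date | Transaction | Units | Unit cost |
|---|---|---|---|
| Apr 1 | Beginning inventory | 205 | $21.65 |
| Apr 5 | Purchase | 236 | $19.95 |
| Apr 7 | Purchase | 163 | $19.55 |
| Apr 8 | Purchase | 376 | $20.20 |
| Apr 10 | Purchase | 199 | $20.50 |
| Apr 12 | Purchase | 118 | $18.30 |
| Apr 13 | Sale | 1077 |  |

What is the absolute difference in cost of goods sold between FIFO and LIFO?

$487.10

FIFO COGS: 205 @ $21.65 + 236 @ $19.95 + 163 @ $19.55 + 376 @ $20.20 + 97 @ $20.50 = $21,916.80
LIFO COGS: 118 @ $18.30 + 199 @ $20.50 + 376 @ $20.20 + 163 @ $19.55 + 221 @ $19.95 = $21,429.70
Difference = |$21,916.80 − $21,429.70| = $487.10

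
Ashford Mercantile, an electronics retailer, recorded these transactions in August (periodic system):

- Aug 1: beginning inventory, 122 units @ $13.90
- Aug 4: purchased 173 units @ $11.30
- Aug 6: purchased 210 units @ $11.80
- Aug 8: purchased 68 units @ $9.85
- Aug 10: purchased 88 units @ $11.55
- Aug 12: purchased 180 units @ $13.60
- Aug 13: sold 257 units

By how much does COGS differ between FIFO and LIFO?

$116.05

FIFO COGS: 122 @ $13.90 + 135 @ $11.30 = $3,221.30
LIFO COGS: 180 @ $13.60 + 77 @ $11.55 = $3,337.35
Difference = |$3,221.30 − $3,337.35| = $116.05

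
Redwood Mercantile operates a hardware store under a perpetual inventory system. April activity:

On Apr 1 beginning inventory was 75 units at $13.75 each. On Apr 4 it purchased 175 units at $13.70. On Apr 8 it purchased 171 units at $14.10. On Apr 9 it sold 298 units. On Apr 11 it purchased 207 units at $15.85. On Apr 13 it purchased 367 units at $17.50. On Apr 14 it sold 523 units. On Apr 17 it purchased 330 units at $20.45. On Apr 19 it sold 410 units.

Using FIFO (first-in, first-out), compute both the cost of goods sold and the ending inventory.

COGS = $20,369.50; ending inventory = $1,922.30

Apr 9, 298 sold [FIFO — oldest first]: 75 @ $13.75 + 175 @ $13.70 + 48 @ $14.10 = $4,105.55
Apr 14, 523 sold [FIFO — oldest first]: 123 @ $14.10 + 207 @ $15.85 + 193 @ $17.50 = $8,392.75
Apr 19, 410 sold [FIFO — oldest first]: 174 @ $17.50 + 236 @ $20.45 = $7,871.20
Total COGS = $4,105.55 + $8,392.75 + $7,871.20 = $20,369.50
Ending inventory: 94 @ $20.45 = $1,922.30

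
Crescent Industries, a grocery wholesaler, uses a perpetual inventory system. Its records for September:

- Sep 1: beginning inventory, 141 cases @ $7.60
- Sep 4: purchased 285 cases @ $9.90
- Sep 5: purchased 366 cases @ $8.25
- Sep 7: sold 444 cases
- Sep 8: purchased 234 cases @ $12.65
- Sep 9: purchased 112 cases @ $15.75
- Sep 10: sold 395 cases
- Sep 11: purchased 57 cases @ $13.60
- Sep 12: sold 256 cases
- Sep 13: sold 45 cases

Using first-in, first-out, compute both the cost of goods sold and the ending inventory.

COGS = $11,663.90; ending inventory = $748.00

Sep 7, 444 sold [FIFO — oldest first]: 141 @ $7.60 + 285 @ $9.90 + 18 @ $8.25 = $4,041.60
Sep 10, 395 sold [FIFO — oldest first]: 348 @ $8.25 + 47 @ $12.65 = $3,465.55
Sep 12, 256 sold [FIFO — oldest first]: 187 @ $12.65 + 69 @ $15.75 = $3,452.30
Sep 13, 45 sold [FIFO — oldest first]: 43 @ $15.75 + 2 @ $13.60 = $704.45
Total COGS = $4,041.60 + $3,465.55 + $3,452.30 + $704.45 = $11,663.90
Ending inventory: 55 @ $13.60 = $748.00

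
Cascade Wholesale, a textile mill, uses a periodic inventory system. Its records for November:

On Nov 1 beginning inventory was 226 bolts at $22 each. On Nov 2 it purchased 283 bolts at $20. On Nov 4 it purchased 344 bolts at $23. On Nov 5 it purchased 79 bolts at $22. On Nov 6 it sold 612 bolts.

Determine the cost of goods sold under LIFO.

Nov 6, 612 sold [LIFO — newest first]: 79 @ $22 + 344 @ $23 + 189 @ $20 = $13,430
Ending inventory: 226 @ $22 + 94 @ $20 = $6,852

COGS = $13,430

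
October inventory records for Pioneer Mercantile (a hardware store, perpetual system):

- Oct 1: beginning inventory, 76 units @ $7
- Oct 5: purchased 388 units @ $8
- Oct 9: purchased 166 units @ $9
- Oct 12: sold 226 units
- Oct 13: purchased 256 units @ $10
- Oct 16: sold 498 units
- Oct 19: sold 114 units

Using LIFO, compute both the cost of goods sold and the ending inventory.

Oct 12, 226 sold [LIFO — newest first]: 166 @ $9 + 60 @ $8 = $1,974
Oct 16, 498 sold [LIFO — newest first]: 256 @ $10 + 242 @ $8 = $4,496
Oct 19, 114 sold [LIFO — newest first]: 86 @ $8 + 28 @ $7 = $884
Total COGS = $1,974 + $4,496 + $884 = $7,354
Ending inventory: 48 @ $7 = $336

COGS = $7,354; ending inventory = $336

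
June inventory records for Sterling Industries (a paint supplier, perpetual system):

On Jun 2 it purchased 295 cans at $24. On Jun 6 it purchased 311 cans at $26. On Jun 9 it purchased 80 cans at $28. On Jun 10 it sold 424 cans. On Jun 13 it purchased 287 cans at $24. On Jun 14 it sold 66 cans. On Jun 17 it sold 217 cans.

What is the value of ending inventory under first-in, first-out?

Jun 10, 424 sold [FIFO — oldest first]: 295 @ $24 + 129 @ $26 = $10,434
Jun 14, 66 sold [FIFO — oldest first]: 66 @ $26 = $1,716
Jun 17, 217 sold [FIFO — oldest first]: 116 @ $26 + 80 @ $28 + 21 @ $24 = $5,760
Total COGS = $10,434 + $1,716 + $5,760 = $17,910
Ending inventory: 266 @ $24 = $6,384

Ending inventory = $6,384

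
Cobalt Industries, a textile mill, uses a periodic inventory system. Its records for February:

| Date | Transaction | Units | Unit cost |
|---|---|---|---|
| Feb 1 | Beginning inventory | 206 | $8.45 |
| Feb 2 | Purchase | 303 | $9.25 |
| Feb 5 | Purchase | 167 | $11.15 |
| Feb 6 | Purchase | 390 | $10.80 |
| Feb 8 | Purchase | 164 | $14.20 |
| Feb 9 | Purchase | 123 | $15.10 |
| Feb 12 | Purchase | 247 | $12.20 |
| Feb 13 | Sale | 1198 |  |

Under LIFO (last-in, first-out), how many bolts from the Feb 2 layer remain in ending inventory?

196

Feb 13, 1198 sold [LIFO — newest first]: 247 @ $12.20 + 123 @ $15.10 + 164 @ $14.20 + 390 @ $10.80 + 167 @ $11.15 + 107 @ $9.25 = $14,263.30
Ending inventory: 206 @ $8.45 + 196 @ $9.25 = $3,553.70
Check: goods available $17,817.00 = COGS $14,263.30 + ending $3,553.70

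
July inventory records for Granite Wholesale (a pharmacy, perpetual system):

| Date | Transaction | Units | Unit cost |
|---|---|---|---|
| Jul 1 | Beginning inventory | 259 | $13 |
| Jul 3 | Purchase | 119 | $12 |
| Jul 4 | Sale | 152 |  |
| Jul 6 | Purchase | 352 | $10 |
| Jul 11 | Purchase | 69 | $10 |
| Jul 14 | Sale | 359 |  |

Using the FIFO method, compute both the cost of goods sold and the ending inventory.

COGS = $6,125; ending inventory = $2,880

Jul 4, 152 sold [FIFO — oldest first]: 152 @ $13 = $1,976
Jul 14, 359 sold [FIFO — oldest first]: 107 @ $13 + 119 @ $12 + 133 @ $10 = $4,149
Total COGS = $1,976 + $4,149 = $6,125
Ending inventory: 219 @ $10 + 69 @ $10 = $2,880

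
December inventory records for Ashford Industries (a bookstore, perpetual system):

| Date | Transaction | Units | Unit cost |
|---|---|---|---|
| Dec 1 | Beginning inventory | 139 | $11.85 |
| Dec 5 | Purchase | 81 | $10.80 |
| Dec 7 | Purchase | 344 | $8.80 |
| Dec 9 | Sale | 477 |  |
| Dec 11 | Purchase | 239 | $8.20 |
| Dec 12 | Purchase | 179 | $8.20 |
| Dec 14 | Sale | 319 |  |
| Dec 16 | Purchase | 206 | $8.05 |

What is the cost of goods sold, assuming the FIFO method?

COGS = $7,451.55

Dec 9, 477 sold [FIFO — oldest first]: 139 @ $11.85 + 81 @ $10.80 + 257 @ $8.80 = $4,783.55
Dec 14, 319 sold [FIFO — oldest first]: 87 @ $8.80 + 232 @ $8.20 = $2,668.00
Total COGS = $4,783.55 + $2,668.00 = $7,451.55
Ending inventory: 7 @ $8.20 + 179 @ $8.20 + 206 @ $8.05 = $3,183.50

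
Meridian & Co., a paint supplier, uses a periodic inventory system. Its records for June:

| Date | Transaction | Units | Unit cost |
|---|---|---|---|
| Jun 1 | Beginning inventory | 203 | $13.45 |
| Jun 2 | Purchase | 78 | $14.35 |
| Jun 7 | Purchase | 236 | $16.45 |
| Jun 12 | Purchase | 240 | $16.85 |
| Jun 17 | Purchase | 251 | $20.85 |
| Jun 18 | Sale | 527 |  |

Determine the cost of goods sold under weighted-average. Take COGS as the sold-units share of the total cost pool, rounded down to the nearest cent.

Jun 18, sell 527: 527/1008 × $17,009.20 → $8,892.70
Ending inventory (cost pool remaining) = $8,116.50

COGS = $8,892.70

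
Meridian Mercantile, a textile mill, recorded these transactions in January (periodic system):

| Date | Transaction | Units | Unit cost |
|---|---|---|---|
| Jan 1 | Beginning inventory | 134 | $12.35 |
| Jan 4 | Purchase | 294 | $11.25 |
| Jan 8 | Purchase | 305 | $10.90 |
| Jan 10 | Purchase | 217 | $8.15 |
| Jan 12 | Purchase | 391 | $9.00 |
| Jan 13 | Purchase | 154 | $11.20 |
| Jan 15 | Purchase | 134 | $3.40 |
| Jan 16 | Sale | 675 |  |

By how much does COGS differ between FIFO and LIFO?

FIFO COGS: 134 @ $12.35 + 294 @ $11.25 + 247 @ $10.90 = $7,654.70
LIFO COGS: 134 @ $3.40 + 154 @ $11.20 + 387 @ $9.00 = $5,663.40
Difference = |$7,654.70 − $5,663.40| = $1,991.30

$1,991.30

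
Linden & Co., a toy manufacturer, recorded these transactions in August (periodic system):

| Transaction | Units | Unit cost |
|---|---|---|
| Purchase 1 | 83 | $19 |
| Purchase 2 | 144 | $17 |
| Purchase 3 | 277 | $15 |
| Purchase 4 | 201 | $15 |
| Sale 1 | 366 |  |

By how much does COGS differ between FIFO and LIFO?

$620

FIFO COGS: 83 @ $19 + 144 @ $17 + 139 @ $15 = $6,110
LIFO COGS: 201 @ $15 + 165 @ $15 = $5,490
Difference = |$6,110 − $5,490| = $620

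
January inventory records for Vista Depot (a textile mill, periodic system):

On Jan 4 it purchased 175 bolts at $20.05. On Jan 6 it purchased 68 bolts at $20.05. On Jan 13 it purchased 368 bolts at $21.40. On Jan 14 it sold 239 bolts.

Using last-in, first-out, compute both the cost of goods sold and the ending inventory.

COGS = $5,114.60; ending inventory = $7,632.75

Jan 14, 239 sold [LIFO — newest first]: 239 @ $21.40 = $5,114.60
Ending inventory: 175 @ $20.05 + 68 @ $20.05 + 129 @ $21.40 = $7,632.75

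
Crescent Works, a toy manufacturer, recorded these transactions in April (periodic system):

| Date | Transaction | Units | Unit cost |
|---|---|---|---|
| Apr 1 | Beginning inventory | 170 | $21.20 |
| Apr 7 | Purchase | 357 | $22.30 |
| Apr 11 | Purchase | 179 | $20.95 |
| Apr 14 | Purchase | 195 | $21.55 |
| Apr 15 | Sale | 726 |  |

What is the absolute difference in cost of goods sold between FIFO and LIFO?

FIFO COGS: 170 @ $21.20 + 357 @ $22.30 + 179 @ $20.95 + 20 @ $21.55 = $15,746.15
LIFO COGS: 195 @ $21.55 + 179 @ $20.95 + 352 @ $22.30 = $15,801.90
Difference = |$15,746.15 − $15,801.90| = $55.75

$55.75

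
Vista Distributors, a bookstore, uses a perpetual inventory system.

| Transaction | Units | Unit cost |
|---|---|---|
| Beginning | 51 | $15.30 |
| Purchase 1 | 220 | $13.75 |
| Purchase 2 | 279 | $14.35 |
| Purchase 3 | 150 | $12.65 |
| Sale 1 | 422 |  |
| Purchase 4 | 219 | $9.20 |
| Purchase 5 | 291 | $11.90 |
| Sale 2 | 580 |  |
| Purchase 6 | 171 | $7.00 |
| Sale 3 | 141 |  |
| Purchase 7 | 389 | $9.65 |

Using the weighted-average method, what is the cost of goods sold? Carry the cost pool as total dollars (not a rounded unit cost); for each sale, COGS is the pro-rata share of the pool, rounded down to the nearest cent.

COGS = $14,082.52

After Beginning: 51 on hand, pool $780.30 (≈ $15.3000 each)
After Purchase 1: 271 on hand, pool $3,805.30 (≈ $14.0417 each)
After Purchase 2: 550 on hand, pool $7,808.95 (≈ $14.1981 each)
After Purchase 3: 700 on hand, pool $9,706.45 (≈ $13.8664 each)
Sale 1, sell 422: 422/700 × $9,706.45 → $5,851.60
After Purchase 4: 497 on hand, pool $5,869.65 (≈ $11.8102 each)
After Purchase 5: 788 on hand, pool $9,332.55 (≈ $11.8433 each)
Sale 2, sell 580: 580/788 × $9,332.55 → $6,869.13
After Purchase 6: 379 on hand, pool $3,660.42 (≈ $9.6581 each)
Sale 3, sell 141: 141/379 × $3,660.42 → $1,361.79
After Purchase 7: 627 on hand, pool $6,052.48 (≈ $9.6531 each)
Total COGS = $5,851.60 + $6,869.13 + $1,361.79 = $14,082.52
Ending inventory (cost pool remaining) = $6,052.48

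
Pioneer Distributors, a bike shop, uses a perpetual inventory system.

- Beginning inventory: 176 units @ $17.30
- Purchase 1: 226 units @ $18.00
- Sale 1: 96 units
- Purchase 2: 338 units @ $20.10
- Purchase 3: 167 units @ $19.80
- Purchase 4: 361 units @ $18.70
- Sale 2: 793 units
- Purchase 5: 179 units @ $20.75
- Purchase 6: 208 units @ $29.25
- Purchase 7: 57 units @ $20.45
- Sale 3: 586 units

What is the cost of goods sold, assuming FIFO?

Sale 1 (96) [FIFO — oldest first]: 96 @ $17.30 = $1,660.80
Sale 2 (793) [FIFO — oldest first]: 80 @ $17.30 + 226 @ $18.00 + 338 @ $20.10 + 149 @ $19.80 = $15,196.00
Sale 3 (586) [FIFO — oldest first]: 18 @ $19.80 + 361 @ $18.70 + 179 @ $20.75 + 28 @ $29.25 = $11,640.35
Total COGS = $1,660.80 + $15,196.00 + $11,640.35 = $28,497.15
Ending inventory: 180 @ $29.25 + 57 @ $20.45 = $6,430.65

COGS = $28,497.15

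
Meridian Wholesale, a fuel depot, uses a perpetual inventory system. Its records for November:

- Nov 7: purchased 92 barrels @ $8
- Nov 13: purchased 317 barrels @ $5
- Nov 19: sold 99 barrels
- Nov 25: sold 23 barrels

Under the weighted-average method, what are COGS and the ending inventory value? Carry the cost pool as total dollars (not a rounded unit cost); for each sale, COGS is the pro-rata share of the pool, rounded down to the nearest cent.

After Nov 7: 92 on hand, pool $736.00 (≈ $8.0000 each)
After Nov 13: 409 on hand, pool $2,321.00 (≈ $5.6748 each)
Nov 19, sell 99: 99/409 × $2,321.00 → $561.80
Nov 25, sell 23: 23/310 × $1,759.20 → $130.52
Total COGS = $561.80 + $130.52 = $692.32
Ending inventory (cost pool remaining) = $1,628.68

COGS = $692.32; ending inventory = $1,628.68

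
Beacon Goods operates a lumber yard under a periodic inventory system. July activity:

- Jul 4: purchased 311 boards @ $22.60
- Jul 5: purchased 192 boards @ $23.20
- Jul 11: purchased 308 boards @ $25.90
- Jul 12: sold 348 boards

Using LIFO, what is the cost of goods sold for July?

COGS = $8,905.20

Jul 12, 348 sold [LIFO — newest first]: 308 @ $25.90 + 40 @ $23.20 = $8,905.20
Ending inventory: 311 @ $22.60 + 152 @ $23.20 = $10,555.00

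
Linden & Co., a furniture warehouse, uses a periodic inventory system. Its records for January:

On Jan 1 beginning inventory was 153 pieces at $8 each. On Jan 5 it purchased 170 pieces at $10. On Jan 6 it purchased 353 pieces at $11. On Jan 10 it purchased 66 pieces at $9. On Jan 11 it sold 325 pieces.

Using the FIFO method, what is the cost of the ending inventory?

Ending inventory = $4,455

Jan 11, 325 sold [FIFO — oldest first]: 153 @ $8 + 170 @ $10 + 2 @ $11 = $2,946
Ending inventory: 351 @ $11 + 66 @ $9 = $4,455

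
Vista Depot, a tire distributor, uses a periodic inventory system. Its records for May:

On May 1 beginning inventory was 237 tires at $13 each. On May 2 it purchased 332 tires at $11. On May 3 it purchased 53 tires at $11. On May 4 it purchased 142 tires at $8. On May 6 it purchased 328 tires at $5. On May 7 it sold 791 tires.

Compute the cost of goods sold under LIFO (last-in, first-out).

May 7, 791 sold [LIFO — newest first]: 328 @ $5 + 142 @ $8 + 53 @ $11 + 268 @ $11 = $6,307
Ending inventory: 237 @ $13 + 64 @ $11 = $3,785
Check: goods available $10,092 = COGS $6,307 + ending $3,785

COGS = $6,307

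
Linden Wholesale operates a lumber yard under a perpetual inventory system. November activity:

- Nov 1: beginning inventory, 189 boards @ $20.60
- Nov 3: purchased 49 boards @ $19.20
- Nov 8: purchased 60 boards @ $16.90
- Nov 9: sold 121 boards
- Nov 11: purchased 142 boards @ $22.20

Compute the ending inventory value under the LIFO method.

Ending inventory = $6,798.60

Nov 9, 121 sold [LIFO — newest first]: 60 @ $16.90 + 49 @ $19.20 + 12 @ $20.60 = $2,202.00
Ending inventory: 177 @ $20.60 + 142 @ $22.20 = $6,798.60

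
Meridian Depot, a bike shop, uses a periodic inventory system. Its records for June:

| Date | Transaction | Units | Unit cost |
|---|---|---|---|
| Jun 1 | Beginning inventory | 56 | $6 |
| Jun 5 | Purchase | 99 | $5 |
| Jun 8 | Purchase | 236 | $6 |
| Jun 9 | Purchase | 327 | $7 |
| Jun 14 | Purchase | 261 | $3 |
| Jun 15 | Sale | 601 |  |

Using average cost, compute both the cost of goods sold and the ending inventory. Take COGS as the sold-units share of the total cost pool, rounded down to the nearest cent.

COGS = $3,265.29; ending inventory = $2,053.71

Jun 15, sell 601: 601/979 × $5,319.00 → $3,265.29
Ending inventory (cost pool remaining) = $2,053.71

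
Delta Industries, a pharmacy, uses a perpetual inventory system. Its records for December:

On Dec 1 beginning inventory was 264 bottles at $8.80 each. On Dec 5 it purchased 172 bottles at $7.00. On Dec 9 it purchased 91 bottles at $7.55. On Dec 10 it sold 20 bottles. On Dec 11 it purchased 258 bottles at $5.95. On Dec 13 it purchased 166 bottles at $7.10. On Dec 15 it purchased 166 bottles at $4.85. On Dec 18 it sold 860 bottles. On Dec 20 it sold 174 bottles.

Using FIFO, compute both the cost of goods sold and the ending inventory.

COGS = $7,427.50; ending inventory = $305.55

Dec 10, 20 sold [FIFO — oldest first]: 20 @ $8.80 = $176.00
Dec 18, 860 sold [FIFO — oldest first]: 244 @ $8.80 + 172 @ $7.00 + 91 @ $7.55 + 258 @ $5.95 + 95 @ $7.10 = $6,247.85
Dec 20, 174 sold [FIFO — oldest first]: 71 @ $7.10 + 103 @ $4.85 = $1,003.65
Total COGS = $176.00 + $6,247.85 + $1,003.65 = $7,427.50
Ending inventory: 63 @ $4.85 = $305.55
Check: goods available $7,733.05 = COGS $7,427.50 + ending $305.55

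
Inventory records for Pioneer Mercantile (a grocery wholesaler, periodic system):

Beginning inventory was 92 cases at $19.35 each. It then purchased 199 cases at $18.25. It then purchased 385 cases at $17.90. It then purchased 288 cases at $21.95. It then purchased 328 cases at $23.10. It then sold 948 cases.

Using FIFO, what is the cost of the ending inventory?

Sale 1 (948) [FIFO — oldest first]: 92 @ $19.35 + 199 @ $18.25 + 385 @ $17.90 + 272 @ $21.95 = $18,273.85
Ending inventory: 16 @ $21.95 + 328 @ $23.10 = $7,928.00

Ending inventory = $7,928.00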